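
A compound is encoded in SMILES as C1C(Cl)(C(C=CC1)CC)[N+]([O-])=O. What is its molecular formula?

Heavy atoms from the SMILES: 8 C, 1 Cl, 1 N, 2 O.
Implicit hydrogens by atom environment:
  3 × C: 2 H each → 6
  3 × C: 1 H each → 3
  1 × C: 3 H
  1 × C: no H
  1 × Cl: no H
  1 × N (charge +1): no H
  1 × O: no H
  1 × O (charge -1): no H
  Total hydrogens = 12.
Molecular formula: C8H12ClNO2

C8H12ClNO2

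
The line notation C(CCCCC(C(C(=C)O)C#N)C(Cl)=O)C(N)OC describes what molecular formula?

Heavy atoms from the SMILES: 13 C, 1 Cl, 2 N, 3 O.
Implicit hydrogens by atom environment:
  6 × C: 2 H each → 12
  3 × C: 1 H each → 3
  3 × C: no H
  2 × O: no H
  1 × C: 3 H
  1 × Cl: no H
  1 × N: 2 H
  1 × N: no H
  1 × O: 1 H
  Total hydrogens = 21.
Molecular formula: C13H21ClN2O3

C13H21ClN2O3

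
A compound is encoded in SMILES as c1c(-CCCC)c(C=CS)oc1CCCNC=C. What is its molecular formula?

C15H23NOS

Heavy atoms from the SMILES: 15 C, 1 N, 1 O, 1 S.
Implicit hydrogens by atom environment:
  7 × C: 2 H each → 14
  3 × C: 1 H each → 3
  3 × C (aromatic): no H
  1 × C: 3 H
  1 × C (aromatic): 1 H
  1 × N: 1 H
  1 × O (aromatic): no H
  1 × S: 1 H
  Total hydrogens = 23.
Molecular formula: C15H23NOS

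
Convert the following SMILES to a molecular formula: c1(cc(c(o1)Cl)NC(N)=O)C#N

C6H4ClN3O2

Heavy atoms from the SMILES: 6 C, 1 Cl, 3 N, 2 O.
Implicit hydrogens by atom environment:
  3 × C (aromatic): no H
  2 × C: no H
  1 × C (aromatic): 1 H
  1 × Cl: no H
  1 × N: 2 H
  1 × N: 1 H
  1 × N: no H
  1 × O (aromatic): no H
  1 × O: no H
  Total hydrogens = 4.
Molecular formula: C6H4ClN3O2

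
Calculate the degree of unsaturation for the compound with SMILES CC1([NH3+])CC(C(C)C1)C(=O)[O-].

2

Molecular formula from the SMILES: C8H15NO2.
DoU = (2C + 2 + N − H − X)/2 = (2·8 + 2 + 1 − 15 − 0)/2 = 4/2 = 2.
(Structurally: 1 ring(s) + 1 π bond(s) = 2.)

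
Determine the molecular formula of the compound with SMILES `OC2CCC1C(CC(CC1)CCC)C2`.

Heavy atoms from the SMILES: 13 C, 1 O.
Implicit hydrogens by atom environment:
  8 × C: 2 H each → 16
  4 × C: 1 H each → 4
  1 × C: 3 H
  1 × O: 1 H
  Total hydrogens = 24.
Molecular formula: C13H24O

C13H24O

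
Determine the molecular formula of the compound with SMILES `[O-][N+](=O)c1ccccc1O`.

C6H5NO3

Heavy atoms from the SMILES: 6 C, 1 N, 3 O.
Implicit hydrogens by atom environment:
  4 × C (aromatic): 1 H each → 4
  2 × C (aromatic): no H
  1 × N (charge +1): no H
  1 × O: 1 H
  1 × O: no H
  1 × O (charge -1): no H
  Total hydrogens = 5.
Molecular formula: C6H5NO3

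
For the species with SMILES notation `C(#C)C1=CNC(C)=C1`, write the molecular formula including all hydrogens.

C7H7N

Heavy atoms from the SMILES: 7 C, 1 N.
Implicit hydrogens by atom environment:
  2 × C (aromatic): 1 H each → 2
  2 × C (aromatic): no H
  1 × C: 3 H
  1 × C: 1 H
  1 × C: no H
  1 × N (aromatic): 1 H
  Total hydrogens = 7.
Molecular formula: C7H7N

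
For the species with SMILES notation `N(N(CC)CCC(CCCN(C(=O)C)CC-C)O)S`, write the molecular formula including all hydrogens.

Heavy atoms from the SMILES: 13 C, 3 N, 2 O, 1 S.
Implicit hydrogens by atom environment:
  8 × C: 2 H each → 16
  3 × C: 3 H each → 9
  2 × N: no H
  1 × C: 1 H
  1 × C: no H
  1 × N: 1 H
  1 × O: 1 H
  1 × O: no H
  1 × S: 1 H
  Total hydrogens = 29.
Molecular formula: C13H29N3O2S

C13H29N3O2S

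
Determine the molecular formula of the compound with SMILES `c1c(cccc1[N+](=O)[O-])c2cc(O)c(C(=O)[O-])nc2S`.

C12H7N2O5S-

Heavy atoms from the SMILES: 12 C, 2 N, 5 O, 1 S.
Implicit hydrogens by atom environment:
  6 × C (aromatic): no H
  5 × C (aromatic): 1 H each → 5
  2 × O: no H
  2 × O (charge -1): no H
  1 × C: no H
  1 × N (aromatic): no H
  1 × N (charge +1): no H
  1 × O: 1 H
  1 × S: 1 H
  Total hydrogens = 7.
Net charge -1.
Molecular formula: C12H7N2O5S-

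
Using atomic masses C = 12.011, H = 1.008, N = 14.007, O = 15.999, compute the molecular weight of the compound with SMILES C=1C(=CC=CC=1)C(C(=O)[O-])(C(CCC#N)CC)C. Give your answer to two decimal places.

Molecular formula: C15H18NO2-.
M = 15×12.011 + 18×1.008 + 1×14.007 + 2×15.999 = 244.31 g/mol.

244.31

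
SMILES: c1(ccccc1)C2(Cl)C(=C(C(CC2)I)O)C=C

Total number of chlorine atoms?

1

The symbol for chlorine appears 1 time in the SMILES.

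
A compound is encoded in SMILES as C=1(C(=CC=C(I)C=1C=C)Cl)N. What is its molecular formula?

Heavy atoms from the SMILES: 8 C, 1 Cl, 1 I, 1 N.
Implicit hydrogens by atom environment:
  4 × C (aromatic): no H
  2 × C (aromatic): 1 H each → 2
  1 × C: 2 H
  1 × C: 1 H
  1 × Cl: no H
  1 × I: no H
  1 × N: 2 H
  Total hydrogens = 7.
Molecular formula: C8H7ClIN

C8H7ClIN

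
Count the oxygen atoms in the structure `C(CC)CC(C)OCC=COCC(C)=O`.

The symbol for oxygen appears 3 times in the SMILES.

3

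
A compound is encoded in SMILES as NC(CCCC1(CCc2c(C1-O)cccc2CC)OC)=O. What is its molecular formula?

C17H25NO3

Heavy atoms from the SMILES: 17 C, 1 N, 3 O.
Implicit hydrogens by atom environment:
  6 × C: 2 H each → 12
  3 × C (aromatic): 1 H each → 3
  3 × C (aromatic): no H
  2 × C: 3 H each → 6
  2 × C: no H
  2 × O: no H
  1 × C: 1 H
  1 × N: 2 H
  1 × O: 1 H
  Total hydrogens = 25.
Molecular formula: C17H25NO3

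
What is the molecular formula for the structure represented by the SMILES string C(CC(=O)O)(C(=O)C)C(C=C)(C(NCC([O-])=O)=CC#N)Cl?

Heavy atoms from the SMILES: 13 C, 1 Cl, 2 N, 5 O.
Implicit hydrogens by atom environment:
  6 × C: no H
  3 × C: 2 H each → 6
  3 × C: 1 H each → 3
  3 × O: no H
  1 × C: 3 H
  1 × Cl: no H
  1 × N: 1 H
  1 × N: no H
  1 × O: 1 H
  1 × O (charge -1): no H
  Total hydrogens = 14.
Net charge -1.
Molecular formula: C13H14ClN2O5-

C13H14ClN2O5-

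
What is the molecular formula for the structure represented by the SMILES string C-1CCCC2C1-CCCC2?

Heavy atoms from the SMILES: 10 C.
Implicit hydrogens by atom environment:
  8 × C: 2 H each → 16
  2 × C: 1 H each → 2
  Total hydrogens = 18.
Molecular formula: C10H18

C10H18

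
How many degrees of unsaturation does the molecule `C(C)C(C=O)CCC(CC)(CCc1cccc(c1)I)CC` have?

Molecular formula from the SMILES: C19H29IO.
DoU = (2C + 2 + N − H − X)/2 = (2·19 + 2 + 0 − 29 − 1)/2 = 10/2 = 5.
(Structurally: 1 ring(s) + 4 π bond(s) = 5.)

5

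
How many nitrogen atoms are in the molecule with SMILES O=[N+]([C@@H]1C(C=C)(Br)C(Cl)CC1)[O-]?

1

The symbol for nitrogen appears 1 time in the SMILES.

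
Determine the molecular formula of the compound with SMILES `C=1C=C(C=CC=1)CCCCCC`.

C12H18

Heavy atoms from the SMILES: 12 C.
Implicit hydrogens by atom environment:
  5 × C: 2 H each → 10
  5 × C (aromatic): 1 H each → 5
  1 × C: 3 H
  1 × C (aromatic): no H
  Total hydrogens = 18.
Molecular formula: C12H18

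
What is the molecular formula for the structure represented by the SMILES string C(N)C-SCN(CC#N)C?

Heavy atoms from the SMILES: 6 C, 3 N, 1 S.
Implicit hydrogens by atom environment:
  4 × C: 2 H each → 8
  2 × N: no H
  1 × C: 3 H
  1 × C: no H
  1 × N: 2 H
  1 × S: no H
  Total hydrogens = 13.
Molecular formula: C6H13N3S

C6H13N3S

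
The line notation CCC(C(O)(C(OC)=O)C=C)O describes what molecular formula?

C8H14O4

Heavy atoms from the SMILES: 8 C, 4 O.
Implicit hydrogens by atom environment:
  2 × C: 3 H each → 6
  2 × C: 2 H each → 4
  2 × C: 1 H each → 2
  2 × C: no H
  2 × O: 1 H each → 2
  2 × O: no H
  Total hydrogens = 14.
Molecular formula: C8H14O4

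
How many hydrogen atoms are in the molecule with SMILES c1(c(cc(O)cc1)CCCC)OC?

Hydrogens are implicit in SMILES; fill each atom to its normal valence:
  3 × C: 2 H each → 6
  3 × C (aromatic): 1 H each → 3
  3 × C (aromatic): no H
  2 × C: 3 H each → 6
  1 × O: 1 H
  1 × O: no H
  Total hydrogens = 16.

16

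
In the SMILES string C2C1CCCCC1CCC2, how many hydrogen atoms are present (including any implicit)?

18

Hydrogens are implicit in SMILES; fill each atom to its normal valence:
  8 × C: 2 H each → 16
  2 × C: 1 H each → 2
  Total hydrogens = 18.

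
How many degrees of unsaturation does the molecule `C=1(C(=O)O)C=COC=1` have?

4

Molecular formula from the SMILES: C5H4O3.
DoU = (2C + 2 + N − H − X)/2 = (2·5 + 2 + 0 − 4 − 0)/2 = 8/2 = 4.
(Structurally: 1 ring(s) + 3 π bond(s) = 4.)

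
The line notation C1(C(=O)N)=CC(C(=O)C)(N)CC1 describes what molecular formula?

C8H12N2O2

Heavy atoms from the SMILES: 8 C, 2 N, 2 O.
Implicit hydrogens by atom environment:
  4 × C: no H
  2 × C: 2 H each → 4
  2 × N: 2 H each → 4
  2 × O: no H
  1 × C: 3 H
  1 × C: 1 H
  Total hydrogens = 12.
Molecular formula: C8H12N2O2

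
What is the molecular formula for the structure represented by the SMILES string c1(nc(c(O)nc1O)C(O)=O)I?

Heavy atoms from the SMILES: 5 C, 1 I, 2 N, 4 O.
Implicit hydrogens by atom environment:
  4 × C (aromatic): no H
  3 × O: 1 H each → 3
  2 × N (aromatic): no H
  1 × C: no H
  1 × I: no H
  1 × O: no H
  Total hydrogens = 3.
Molecular formula: C5H3IN2O4

C5H3IN2O4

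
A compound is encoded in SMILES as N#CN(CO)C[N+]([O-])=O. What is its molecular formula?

Heavy atoms from the SMILES: 3 C, 3 N, 3 O.
Implicit hydrogens by atom environment:
  2 × C: 2 H each → 4
  2 × N: no H
  1 × C: no H
  1 × N (charge +1): no H
  1 × O: 1 H
  1 × O: no H
  1 × O (charge -1): no H
  Total hydrogens = 5.
Molecular formula: C3H5N3O3

C3H5N3O3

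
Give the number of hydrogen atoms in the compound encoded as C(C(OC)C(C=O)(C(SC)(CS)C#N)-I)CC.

Hydrogens are implicit in SMILES; fill each atom to its normal valence:
  3 × C: 3 H each → 9
  3 × C: 2 H each → 6
  3 × C: no H
  2 × C: 1 H each → 2
  2 × O: no H
  1 × I: no H
  1 × N: no H
  1 × S: 1 H
  1 × S: no H
  Total hydrogens = 18.

18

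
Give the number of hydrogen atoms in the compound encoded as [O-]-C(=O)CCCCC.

Hydrogens are implicit in SMILES; fill each atom to its normal valence:
  4 × C: 2 H each → 8
  1 × C: 3 H
  1 × C: no H
  1 × O: no H
  1 × O (charge -1): no H
  Total hydrogens = 11.

11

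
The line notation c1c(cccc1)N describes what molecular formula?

C6H7N

Heavy atoms from the SMILES: 6 C, 1 N.
Implicit hydrogens by atom environment:
  5 × C (aromatic): 1 H each → 5
  1 × C (aromatic): no H
  1 × N: 2 H
  Total hydrogens = 7.
Molecular formula: C6H7N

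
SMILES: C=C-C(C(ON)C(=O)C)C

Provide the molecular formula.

C7H13NO2

Heavy atoms from the SMILES: 7 C, 1 N, 2 O.
Implicit hydrogens by atom environment:
  3 × C: 1 H each → 3
  2 × C: 3 H each → 6
  2 × O: no H
  1 × C: 2 H
  1 × C: no H
  1 × N: 2 H
  Total hydrogens = 13.
Molecular formula: C7H13NO2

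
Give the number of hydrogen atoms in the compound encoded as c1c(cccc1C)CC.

12

Hydrogens are implicit in SMILES; fill each atom to its normal valence:
  4 × C (aromatic): 1 H each → 4
  2 × C: 3 H each → 6
  2 × C (aromatic): no H
  1 × C: 2 H
  Total hydrogens = 12.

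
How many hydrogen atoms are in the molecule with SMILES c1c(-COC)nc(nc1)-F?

Hydrogens are implicit in SMILES; fill each atom to its normal valence:
  2 × C (aromatic): 1 H each → 2
  2 × C (aromatic): no H
  2 × N (aromatic): no H
  1 × C: 3 H
  1 × C: 2 H
  1 × F: no H
  1 × O: no H
  Total hydrogens = 7.

7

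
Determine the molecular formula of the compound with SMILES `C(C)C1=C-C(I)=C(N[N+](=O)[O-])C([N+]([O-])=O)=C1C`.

C9H10IN3O4

Heavy atoms from the SMILES: 9 C, 1 I, 3 N, 4 O.
Implicit hydrogens by atom environment:
  5 × C (aromatic): no H
  2 × C: 3 H each → 6
  2 × N (charge +1): no H
  2 × O: no H
  2 × O (charge -1): no H
  1 × C: 2 H
  1 × C (aromatic): 1 H
  1 × I: no H
  1 × N: 1 H
  Total hydrogens = 10.
Molecular formula: C9H10IN3O4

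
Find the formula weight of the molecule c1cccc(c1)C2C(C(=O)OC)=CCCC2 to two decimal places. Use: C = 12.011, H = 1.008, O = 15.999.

Molecular formula: C14H16O2.
M = 14×12.011 + 16×1.008 + 2×15.999 = 216.28 g/mol.

216.28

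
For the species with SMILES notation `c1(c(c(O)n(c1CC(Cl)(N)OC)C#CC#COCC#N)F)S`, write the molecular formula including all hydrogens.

Heavy atoms from the SMILES: 13 C, 1 Cl, 1 F, 3 N, 3 O, 1 S.
Implicit hydrogens by atom environment:
  6 × C: no H
  4 × C (aromatic): no H
  2 × C: 2 H each → 4
  2 × O: no H
  1 × C: 3 H
  1 × Cl: no H
  1 × F: no H
  1 × N: 2 H
  1 × N (aromatic): no H
  1 × N: no H
  1 × O: 1 H
  1 × S: 1 H
  Total hydrogens = 11.
Molecular formula: C13H11ClFN3O3S

C13H11ClFN3O3S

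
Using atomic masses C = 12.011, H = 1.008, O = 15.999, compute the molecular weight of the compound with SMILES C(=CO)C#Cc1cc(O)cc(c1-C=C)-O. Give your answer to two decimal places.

Molecular formula: C12H10O3.
M = 12×12.011 + 10×1.008 + 3×15.999 = 202.21 g/mol.

202.21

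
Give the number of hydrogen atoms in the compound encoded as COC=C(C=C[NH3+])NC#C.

11

Hydrogens are implicit in SMILES; fill each atom to its normal valence:
  4 × C: 1 H each → 4
  2 × C: no H
  1 × C: 3 H
  1 × N (charge +1): 3 H
  1 × N: 1 H
  1 × O: no H
  Total hydrogens = 11.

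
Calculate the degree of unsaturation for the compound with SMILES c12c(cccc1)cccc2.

Molecular formula from the SMILES: C10H8.
DoU = (2C + 2 + N − H − X)/2 = (2·10 + 2 + 0 − 8 − 0)/2 = 14/2 = 7.
(Structurally: 2 ring(s) + 5 π bond(s) = 7.)

7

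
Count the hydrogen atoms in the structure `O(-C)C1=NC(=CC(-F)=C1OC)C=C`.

10

Hydrogens are implicit in SMILES; fill each atom to its normal valence:
  4 × C (aromatic): no H
  2 × C: 3 H each → 6
  2 × O: no H
  1 × C: 2 H
  1 × C (aromatic): 1 H
  1 × C: 1 H
  1 × F: no H
  1 × N (aromatic): no H
  Total hydrogens = 10.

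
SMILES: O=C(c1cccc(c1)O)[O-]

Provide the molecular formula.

C7H5O3-

Heavy atoms from the SMILES: 7 C, 3 O.
Implicit hydrogens by atom environment:
  4 × C (aromatic): 1 H each → 4
  2 × C (aromatic): no H
  1 × C: no H
  1 × O: 1 H
  1 × O: no H
  1 × O (charge -1): no H
  Total hydrogens = 5.
Net charge -1.
Molecular formula: C7H5O3-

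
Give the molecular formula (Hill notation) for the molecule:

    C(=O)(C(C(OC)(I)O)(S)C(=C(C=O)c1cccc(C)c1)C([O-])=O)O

C15H14IO7S-

Heavy atoms from the SMILES: 15 C, 1 I, 7 O, 1 S.
Implicit hydrogens by atom environment:
  6 × C: no H
  4 × C (aromatic): 1 H each → 4
  4 × O: no H
  2 × C: 3 H each → 6
  2 × C (aromatic): no H
  2 × O: 1 H each → 2
  1 × C: 1 H
  1 × I: no H
  1 × O (charge -1): no H
  1 × S: 1 H
  Total hydrogens = 14.
Net charge -1.
Molecular formula: C15H14IO7S-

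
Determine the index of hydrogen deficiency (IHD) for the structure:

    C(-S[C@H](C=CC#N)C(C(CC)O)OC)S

Molecular formula from the SMILES: C10H17NO2S2.
DoU = (2C + 2 + N − H − X)/2 = (2·10 + 2 + 1 − 17 − 0)/2 = 6/2 = 3.
(Structurally: 0 ring(s) + 3 π bond(s) = 3.)

3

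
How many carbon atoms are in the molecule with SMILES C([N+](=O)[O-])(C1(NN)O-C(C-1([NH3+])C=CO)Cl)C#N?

The symbol for carbon appears 7 times in the SMILES. (Cl is a single chlorine, not C + l.)

7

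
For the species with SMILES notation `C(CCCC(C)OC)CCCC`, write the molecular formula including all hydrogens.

C11H24O

Heavy atoms from the SMILES: 11 C, 1 O.
Implicit hydrogens by atom environment:
  7 × C: 2 H each → 14
  3 × C: 3 H each → 9
  1 × C: 1 H
  1 × O: no H
  Total hydrogens = 24.
Molecular formula: C11H24O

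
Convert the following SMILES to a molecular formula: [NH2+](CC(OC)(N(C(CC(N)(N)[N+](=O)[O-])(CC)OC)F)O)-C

C10H25FN5O5+

Heavy atoms from the SMILES: 10 C, 1 F, 5 N, 5 O.
Implicit hydrogens by atom environment:
  4 × C: 3 H each → 12
  3 × C: 2 H each → 6
  3 × C: no H
  3 × O: no H
  2 × N: 2 H each → 4
  1 × F: no H
  1 × N (charge +1): 2 H
  1 × N: no H
  1 × N (charge +1): no H
  1 × O: 1 H
  1 × O (charge -1): no H
  Total hydrogens = 25.
Net charge +1.
Molecular formula: C10H25FN5O5+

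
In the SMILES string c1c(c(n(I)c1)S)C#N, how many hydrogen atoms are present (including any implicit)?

Hydrogens are implicit in SMILES; fill each atom to its normal valence:
  2 × C (aromatic): 1 H each → 2
  2 × C (aromatic): no H
  1 × C: no H
  1 × I: no H
  1 × N (aromatic): no H
  1 × N: no H
  1 × S: 1 H
  Total hydrogens = 3.

3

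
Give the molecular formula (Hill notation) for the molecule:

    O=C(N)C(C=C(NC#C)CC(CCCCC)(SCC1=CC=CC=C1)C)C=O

C22H30N2O2S

Heavy atoms from the SMILES: 22 C, 2 N, 2 O, 1 S.
Implicit hydrogens by atom environment:
  6 × C: 2 H each → 12
  5 × C (aromatic): 1 H each → 5
  4 × C: 1 H each → 4
  4 × C: no H
  2 × C: 3 H each → 6
  2 × O: no H
  1 × C (aromatic): no H
  1 × N: 2 H
  1 × N: 1 H
  1 × S: no H
  Total hydrogens = 30.
Molecular formula: C22H30N2O2S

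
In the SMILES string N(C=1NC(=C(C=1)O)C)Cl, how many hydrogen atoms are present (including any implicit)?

Hydrogens are implicit in SMILES; fill each atom to its normal valence:
  3 × C (aromatic): no H
  1 × C: 3 H
  1 × C (aromatic): 1 H
  1 × Cl: no H
  1 × N (aromatic): 1 H
  1 × N: 1 H
  1 × O: 1 H
  Total hydrogens = 7.

7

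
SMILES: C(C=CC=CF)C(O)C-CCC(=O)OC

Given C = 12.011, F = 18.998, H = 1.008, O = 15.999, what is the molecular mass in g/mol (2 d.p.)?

216.25

Molecular formula: C11H17FO3.
M = 11×12.011 + 1×18.998 + 17×1.008 + 3×15.999 = 216.25 g/mol.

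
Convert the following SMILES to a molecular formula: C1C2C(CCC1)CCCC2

C10H18

Heavy atoms from the SMILES: 10 C.
Implicit hydrogens by atom environment:
  8 × C: 2 H each → 16
  2 × C: 1 H each → 2
  Total hydrogens = 18.
Molecular formula: C10H18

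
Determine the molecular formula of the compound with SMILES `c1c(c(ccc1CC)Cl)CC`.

Heavy atoms from the SMILES: 10 C, 1 Cl.
Implicit hydrogens by atom environment:
  3 × C (aromatic): 1 H each → 3
  3 × C (aromatic): no H
  2 × C: 3 H each → 6
  2 × C: 2 H each → 4
  1 × Cl: no H
  Total hydrogens = 13.
Molecular formula: C10H13Cl

C10H13Cl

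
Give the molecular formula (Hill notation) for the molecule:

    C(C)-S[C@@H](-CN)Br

C4H10BrNS

Heavy atoms from the SMILES: 1 Br, 4 C, 1 N, 1 S.
Implicit hydrogens by atom environment:
  2 × C: 2 H each → 4
  1 × Br: no H
  1 × C: 3 H
  1 × C: 1 H
  1 × N: 2 H
  1 × S: no H
  Total hydrogens = 10.
Molecular formula: C4H10BrNS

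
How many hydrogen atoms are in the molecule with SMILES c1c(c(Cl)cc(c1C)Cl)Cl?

5

Hydrogens are implicit in SMILES; fill each atom to its normal valence:
  4 × C (aromatic): no H
  3 × Cl: no H
  2 × C (aromatic): 1 H each → 2
  1 × C: 3 H
  Total hydrogens = 5.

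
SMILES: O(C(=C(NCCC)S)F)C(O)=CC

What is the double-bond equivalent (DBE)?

Molecular formula from the SMILES: C8H14FNO2S.
DoU = (2C + 2 + N − H − X)/2 = (2·8 + 2 + 1 − 14 − 1)/2 = 4/2 = 2.
(Structurally: 0 ring(s) + 2 π bond(s) = 2.)

2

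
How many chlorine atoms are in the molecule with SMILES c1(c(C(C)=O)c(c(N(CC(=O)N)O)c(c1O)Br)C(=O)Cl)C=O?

The symbol for chlorine appears 1 time in the SMILES.

1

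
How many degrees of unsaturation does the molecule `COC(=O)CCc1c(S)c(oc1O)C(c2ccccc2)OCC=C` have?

Molecular formula from the SMILES: C18H20O5S.
DoU = (2C + 2 + N − H − X)/2 = (2·18 + 2 + 0 − 20 − 0)/2 = 18/2 = 9.
(Structurally: 2 ring(s) + 7 π bond(s) = 9.)

9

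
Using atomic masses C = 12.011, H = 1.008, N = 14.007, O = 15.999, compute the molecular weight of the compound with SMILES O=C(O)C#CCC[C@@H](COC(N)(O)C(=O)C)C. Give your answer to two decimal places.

Molecular formula: C11H17NO5.
M = 11×12.011 + 17×1.008 + 1×14.007 + 5×15.999 = 243.26 g/mol.

243.26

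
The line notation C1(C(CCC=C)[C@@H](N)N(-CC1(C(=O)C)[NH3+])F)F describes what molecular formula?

C11H20F2N3O+

Heavy atoms from the SMILES: 11 C, 2 F, 3 N, 1 O.
Implicit hydrogens by atom environment:
  4 × C: 2 H each → 8
  4 × C: 1 H each → 4
  2 × C: no H
  2 × F: no H
  1 × C: 3 H
  1 × N (charge +1): 3 H
  1 × N: 2 H
  1 × N: no H
  1 × O: no H
  Total hydrogens = 20.
Net charge +1.
Molecular formula: C11H20F2N3O+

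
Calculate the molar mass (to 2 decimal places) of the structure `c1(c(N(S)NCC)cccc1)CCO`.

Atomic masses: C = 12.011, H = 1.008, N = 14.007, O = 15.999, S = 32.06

212.31

Molecular formula: C10H16N2OS.
M = 10×12.011 + 16×1.008 + 2×14.007 + 1×15.999 + 1×32.06 = 212.31 g/mol.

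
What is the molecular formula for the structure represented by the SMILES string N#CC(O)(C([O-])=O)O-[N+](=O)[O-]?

C3HN2O6-

Heavy atoms from the SMILES: 3 C, 2 N, 6 O.
Implicit hydrogens by atom environment:
  3 × C: no H
  3 × O: no H
  2 × O (charge -1): no H
  1 × N: no H
  1 × N (charge +1): no H
  1 × O: 1 H
  Total hydrogens = 1.
Net charge -1.
Molecular formula: C3HN2O6-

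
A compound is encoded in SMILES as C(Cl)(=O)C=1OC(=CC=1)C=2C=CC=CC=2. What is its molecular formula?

C11H7ClO2

Heavy atoms from the SMILES: 11 C, 1 Cl, 2 O.
Implicit hydrogens by atom environment:
  7 × C (aromatic): 1 H each → 7
  3 × C (aromatic): no H
  1 × C: no H
  1 × Cl: no H
  1 × O (aromatic): no H
  1 × O: no H
  Total hydrogens = 7.
Molecular formula: C11H7ClO2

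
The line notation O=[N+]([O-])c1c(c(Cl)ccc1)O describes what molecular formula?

Heavy atoms from the SMILES: 6 C, 1 Cl, 1 N, 3 O.
Implicit hydrogens by atom environment:
  3 × C (aromatic): 1 H each → 3
  3 × C (aromatic): no H
  1 × Cl: no H
  1 × N (charge +1): no H
  1 × O: 1 H
  1 × O: no H
  1 × O (charge -1): no H
  Total hydrogens = 4.
Molecular formula: C6H4ClNO3

C6H4ClNO3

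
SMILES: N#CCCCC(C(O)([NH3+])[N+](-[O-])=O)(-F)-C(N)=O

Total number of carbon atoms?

The symbol for carbon appears 7 times in the SMILES.

7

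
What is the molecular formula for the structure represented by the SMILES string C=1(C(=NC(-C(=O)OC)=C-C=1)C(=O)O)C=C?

C10H9NO4

Heavy atoms from the SMILES: 10 C, 1 N, 4 O.
Implicit hydrogens by atom environment:
  3 × C (aromatic): no H
  3 × O: no H
  2 × C (aromatic): 1 H each → 2
  2 × C: no H
  1 × C: 3 H
  1 × C: 2 H
  1 × C: 1 H
  1 × N (aromatic): no H
  1 × O: 1 H
  Total hydrogens = 9.
Molecular formula: C10H9NO4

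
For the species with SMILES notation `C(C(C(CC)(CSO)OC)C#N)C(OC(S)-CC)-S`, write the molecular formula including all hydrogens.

Heavy atoms from the SMILES: 12 C, 1 N, 3 O, 3 S.
Implicit hydrogens by atom environment:
  4 × C: 2 H each → 8
  3 × C: 3 H each → 9
  3 × C: 1 H each → 3
  2 × C: no H
  2 × O: no H
  2 × S: 1 H each → 2
  1 × N: no H
  1 × O: 1 H
  1 × S: no H
  Total hydrogens = 23.
Molecular formula: C12H23NO3S3

C12H23NO3S3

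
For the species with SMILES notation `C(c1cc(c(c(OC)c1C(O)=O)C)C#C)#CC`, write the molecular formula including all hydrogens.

C14H12O3

Heavy atoms from the SMILES: 14 C, 3 O.
Implicit hydrogens by atom environment:
  5 × C (aromatic): no H
  4 × C: no H
  3 × C: 3 H each → 9
  2 × O: no H
  1 × C (aromatic): 1 H
  1 × C: 1 H
  1 × O: 1 H
  Total hydrogens = 12.
Molecular formula: C14H12O3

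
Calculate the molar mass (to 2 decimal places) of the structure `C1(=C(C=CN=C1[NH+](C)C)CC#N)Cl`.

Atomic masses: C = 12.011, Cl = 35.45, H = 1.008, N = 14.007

Molecular formula: C9H11ClN3+.
M = 9×12.011 + 1×35.45 + 11×1.008 + 3×14.007 = 196.66 g/mol.

196.66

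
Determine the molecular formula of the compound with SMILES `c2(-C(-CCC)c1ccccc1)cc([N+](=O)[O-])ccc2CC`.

Heavy atoms from the SMILES: 18 C, 1 N, 2 O.
Implicit hydrogens by atom environment:
  8 × C (aromatic): 1 H each → 8
  4 × C (aromatic): no H
  3 × C: 2 H each → 6
  2 × C: 3 H each → 6
  1 × C: 1 H
  1 × N (charge +1): no H
  1 × O: no H
  1 × O (charge -1): no H
  Total hydrogens = 21.
Molecular formula: C18H21NO2

C18H21NO2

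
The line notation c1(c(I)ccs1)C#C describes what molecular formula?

C6H3IS

Heavy atoms from the SMILES: 6 C, 1 I, 1 S.
Implicit hydrogens by atom environment:
  2 × C (aromatic): 1 H each → 2
  2 × C (aromatic): no H
  1 × C: 1 H
  1 × C: no H
  1 × I: no H
  1 × S (aromatic): no H
  Total hydrogens = 3.
Molecular formula: C6H3IS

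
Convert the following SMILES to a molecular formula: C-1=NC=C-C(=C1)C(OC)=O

Heavy atoms from the SMILES: 7 C, 1 N, 2 O.
Implicit hydrogens by atom environment:
  4 × C (aromatic): 1 H each → 4
  2 × O: no H
  1 × C: 3 H
  1 × C (aromatic): no H
  1 × C: no H
  1 × N (aromatic): no H
  Total hydrogens = 7.
Molecular formula: C7H7NO2

C7H7NO2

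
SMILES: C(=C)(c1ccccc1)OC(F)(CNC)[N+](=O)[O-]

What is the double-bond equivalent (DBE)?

6

Molecular formula from the SMILES: C11H13FN2O3.
DoU = (2C + 2 + N − H − X)/2 = (2·11 + 2 + 2 − 13 − 1)/2 = 12/2 = 6.
(Structurally: 1 ring(s) + 5 π bond(s) = 6.)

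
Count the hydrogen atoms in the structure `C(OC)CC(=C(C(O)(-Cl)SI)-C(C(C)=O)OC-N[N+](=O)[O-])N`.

17

Hydrogens are implicit in SMILES; fill each atom to its normal valence:
  4 × C: no H
  4 × O: no H
  3 × C: 2 H each → 6
  2 × C: 3 H each → 6
  1 × C: 1 H
  1 × Cl: no H
  1 × I: no H
  1 × N: 2 H
  1 × N: 1 H
  1 × N (charge +1): no H
  1 × O: 1 H
  1 × O (charge -1): no H
  1 × S: no H
  Total hydrogens = 17.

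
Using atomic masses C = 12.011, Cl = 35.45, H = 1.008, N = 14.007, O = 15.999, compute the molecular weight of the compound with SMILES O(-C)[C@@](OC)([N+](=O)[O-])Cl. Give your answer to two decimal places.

Molecular formula: C3H6ClNO4.
M = 3×12.011 + 1×35.45 + 6×1.008 + 1×14.007 + 4×15.999 = 155.53 g/mol.

155.53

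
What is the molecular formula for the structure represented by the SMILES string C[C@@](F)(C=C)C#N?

C5H6FN

Heavy atoms from the SMILES: 5 C, 1 F, 1 N.
Implicit hydrogens by atom environment:
  2 × C: no H
  1 × C: 3 H
  1 × C: 2 H
  1 × C: 1 H
  1 × F: no H
  1 × N: no H
  Total hydrogens = 6.
Molecular formula: C5H6FN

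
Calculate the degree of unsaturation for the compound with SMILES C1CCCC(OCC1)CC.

1

Molecular formula from the SMILES: C9H18O.
DoU = (2C + 2 + N − H − X)/2 = (2·9 + 2 + 0 − 18 − 0)/2 = 2/2 = 1.
(Structurally: 1 ring(s) + 0 π bond(s) = 1.)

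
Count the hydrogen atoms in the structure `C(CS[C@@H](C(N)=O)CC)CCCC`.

Hydrogens are implicit in SMILES; fill each atom to its normal valence:
  6 × C: 2 H each → 12
  2 × C: 3 H each → 6
  1 × C: 1 H
  1 × C: no H
  1 × N: 2 H
  1 × O: no H
  1 × S: no H
  Total hydrogens = 21.

21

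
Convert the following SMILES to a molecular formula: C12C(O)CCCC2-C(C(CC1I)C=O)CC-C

C14H23IO2

Heavy atoms from the SMILES: 14 C, 1 I, 2 O.
Implicit hydrogens by atom environment:
  7 × C: 1 H each → 7
  6 × C: 2 H each → 12
  1 × C: 3 H
  1 × I: no H
  1 × O: 1 H
  1 × O: no H
  Total hydrogens = 23.
Molecular formula: C14H23IO2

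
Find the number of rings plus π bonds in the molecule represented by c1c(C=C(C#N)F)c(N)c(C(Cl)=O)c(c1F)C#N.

Molecular formula from the SMILES: C11H4ClF2N3O.
DoU = (2C + 2 + N − H − X)/2 = (2·11 + 2 + 3 − 4 − 3)/2 = 20/2 = 10.
(Structurally: 1 ring(s) + 9 π bond(s) = 10.)

10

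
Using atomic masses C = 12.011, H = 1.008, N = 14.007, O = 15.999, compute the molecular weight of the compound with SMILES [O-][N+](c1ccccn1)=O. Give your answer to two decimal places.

Molecular formula: C5H4N2O2.
M = 5×12.011 + 4×1.008 + 2×14.007 + 2×15.999 = 124.10 g/mol.

124.10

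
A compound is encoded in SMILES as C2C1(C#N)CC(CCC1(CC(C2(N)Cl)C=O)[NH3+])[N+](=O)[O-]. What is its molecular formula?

C12H18ClN4O3+

Heavy atoms from the SMILES: 12 C, 1 Cl, 4 N, 3 O.
Implicit hydrogens by atom environment:
  5 × C: 2 H each → 10
  4 × C: no H
  3 × C: 1 H each → 3
  2 × O: no H
  1 × Cl: no H
  1 × N (charge +1): 3 H
  1 × N: 2 H
  1 × N: no H
  1 × N (charge +1): no H
  1 × O (charge -1): no H
  Total hydrogens = 18.
Net charge +1.
Molecular formula: C12H18ClN4O3+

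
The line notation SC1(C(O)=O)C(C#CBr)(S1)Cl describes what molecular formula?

C5H2BrClO2S2

Heavy atoms from the SMILES: 1 Br, 5 C, 1 Cl, 2 O, 2 S.
Implicit hydrogens by atom environment:
  5 × C: no H
  1 × Br: no H
  1 × Cl: no H
  1 × O: 1 H
  1 × O: no H
  1 × S: 1 H
  1 × S: no H
  Total hydrogens = 2.
Molecular formula: C5H2BrClO2S2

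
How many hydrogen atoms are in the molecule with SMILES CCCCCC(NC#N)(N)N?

16

Hydrogens are implicit in SMILES; fill each atom to its normal valence:
  4 × C: 2 H each → 8
  2 × C: no H
  2 × N: 2 H each → 4
  1 × C: 3 H
  1 × N: 1 H
  1 × N: no H
  Total hydrogens = 16.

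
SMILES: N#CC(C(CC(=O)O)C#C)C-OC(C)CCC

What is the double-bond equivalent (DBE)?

Molecular formula from the SMILES: C13H19NO3.
DoU = (2C + 2 + N − H − X)/2 = (2·13 + 2 + 1 − 19 − 0)/2 = 10/2 = 5.
(Structurally: 0 ring(s) + 5 π bond(s) = 5.)

5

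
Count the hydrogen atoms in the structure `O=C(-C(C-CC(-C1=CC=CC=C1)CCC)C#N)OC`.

Hydrogens are implicit in SMILES; fill each atom to its normal valence:
  5 × C (aromatic): 1 H each → 5
  4 × C: 2 H each → 8
  2 × C: 3 H each → 6
  2 × C: 1 H each → 2
  2 × C: no H
  2 × O: no H
  1 × C (aromatic): no H
  1 × N: no H
  Total hydrogens = 21.

21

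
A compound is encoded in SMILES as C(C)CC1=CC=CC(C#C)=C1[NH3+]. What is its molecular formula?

C11H14N+

Heavy atoms from the SMILES: 11 C, 1 N.
Implicit hydrogens by atom environment:
  3 × C (aromatic): 1 H each → 3
  3 × C (aromatic): no H
  2 × C: 2 H each → 4
  1 × C: 3 H
  1 × C: 1 H
  1 × C: no H
  1 × N (charge +1): 3 H
  Total hydrogens = 14.
Net charge +1.
Molecular formula: C11H14N+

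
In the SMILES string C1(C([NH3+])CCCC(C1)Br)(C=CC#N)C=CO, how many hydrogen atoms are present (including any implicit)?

Hydrogens are implicit in SMILES; fill each atom to its normal valence:
  6 × C: 1 H each → 6
  4 × C: 2 H each → 8
  2 × C: no H
  1 × Br: no H
  1 × N (charge +1): 3 H
  1 × N: no H
  1 × O: 1 H
  Total hydrogens = 18.

18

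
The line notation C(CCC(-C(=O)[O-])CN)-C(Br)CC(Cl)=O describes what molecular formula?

C9H14BrClNO3-

Heavy atoms from the SMILES: 1 Br, 9 C, 1 Cl, 1 N, 3 O.
Implicit hydrogens by atom environment:
  5 × C: 2 H each → 10
  2 × C: 1 H each → 2
  2 × C: no H
  2 × O: no H
  1 × Br: no H
  1 × Cl: no H
  1 × N: 2 H
  1 × O (charge -1): no H
  Total hydrogens = 14.
Net charge -1.
Molecular formula: C9H14BrClNO3-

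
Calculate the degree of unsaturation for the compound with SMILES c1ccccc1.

4

Molecular formula from the SMILES: C6H6.
DoU = (2C + 2 + N − H − X)/2 = (2·6 + 2 + 0 − 6 − 0)/2 = 8/2 = 4.
(Structurally: 1 ring(s) + 3 π bond(s) = 4.)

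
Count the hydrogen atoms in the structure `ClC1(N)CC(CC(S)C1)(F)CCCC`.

Hydrogens are implicit in SMILES; fill each atom to its normal valence:
  6 × C: 2 H each → 12
  2 × C: no H
  1 × C: 3 H
  1 × C: 1 H
  1 × Cl: no H
  1 × F: no H
  1 × N: 2 H
  1 × S: 1 H
  Total hydrogens = 19.

19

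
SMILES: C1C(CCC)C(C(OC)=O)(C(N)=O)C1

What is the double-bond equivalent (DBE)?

3

Molecular formula from the SMILES: C10H17NO3.
DoU = (2C + 2 + N − H − X)/2 = (2·10 + 2 + 1 − 17 − 0)/2 = 6/2 = 3.
(Structurally: 1 ring(s) + 2 π bond(s) = 3.)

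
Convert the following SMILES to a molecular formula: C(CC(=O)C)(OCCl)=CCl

Heavy atoms from the SMILES: 6 C, 2 Cl, 2 O.
Implicit hydrogens by atom environment:
  2 × C: 2 H each → 4
  2 × C: no H
  2 × Cl: no H
  2 × O: no H
  1 × C: 3 H
  1 × C: 1 H
  Total hydrogens = 8.
Molecular formula: C6H8Cl2O2

C6H8Cl2O2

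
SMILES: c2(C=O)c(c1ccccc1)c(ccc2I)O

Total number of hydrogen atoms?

Hydrogens are implicit in SMILES; fill each atom to its normal valence:
  7 × C (aromatic): 1 H each → 7
  5 × C (aromatic): no H
  1 × C: 1 H
  1 × I: no H
  1 × O: 1 H
  1 × O: no H
  Total hydrogens = 9.

9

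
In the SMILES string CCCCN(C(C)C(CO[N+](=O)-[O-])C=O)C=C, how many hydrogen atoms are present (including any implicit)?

Hydrogens are implicit in SMILES; fill each atom to its normal valence:
  5 × C: 2 H each → 10
  4 × C: 1 H each → 4
  3 × O: no H
  2 × C: 3 H each → 6
  1 × N: no H
  1 × N (charge +1): no H
  1 × O (charge -1): no H
  Total hydrogens = 20.

20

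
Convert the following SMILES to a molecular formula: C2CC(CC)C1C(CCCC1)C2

Heavy atoms from the SMILES: 12 C.
Implicit hydrogens by atom environment:
  8 × C: 2 H each → 16
  3 × C: 1 H each → 3
  1 × C: 3 H
  Total hydrogens = 22.
Molecular formula: C12H22

C12H22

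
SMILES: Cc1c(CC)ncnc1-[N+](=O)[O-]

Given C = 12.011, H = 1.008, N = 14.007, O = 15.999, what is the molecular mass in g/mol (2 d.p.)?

167.17

Molecular formula: C7H9N3O2.
M = 7×12.011 + 9×1.008 + 3×14.007 + 2×15.999 = 167.17 g/mol.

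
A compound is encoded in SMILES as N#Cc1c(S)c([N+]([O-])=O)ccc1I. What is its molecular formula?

Heavy atoms from the SMILES: 7 C, 1 I, 2 N, 2 O, 1 S.
Implicit hydrogens by atom environment:
  4 × C (aromatic): no H
  2 × C (aromatic): 1 H each → 2
  1 × C: no H
  1 × I: no H
  1 × N (charge +1): no H
  1 × N: no H
  1 × O: no H
  1 × O (charge -1): no H
  1 × S: 1 H
  Total hydrogens = 3.
Molecular formula: C7H3IN2O2S

C7H3IN2O2S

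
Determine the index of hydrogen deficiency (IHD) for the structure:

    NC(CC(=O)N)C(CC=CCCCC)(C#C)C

Molecular formula from the SMILES: C14H24N2O.
DoU = (2C + 2 + N − H − X)/2 = (2·14 + 2 + 2 − 24 − 0)/2 = 8/2 = 4.
(Structurally: 0 ring(s) + 4 π bond(s) = 4.)

4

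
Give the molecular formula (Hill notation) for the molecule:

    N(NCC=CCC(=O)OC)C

Heavy atoms from the SMILES: 7 C, 2 N, 2 O.
Implicit hydrogens by atom environment:
  2 × C: 3 H each → 6
  2 × C: 2 H each → 4
  2 × C: 1 H each → 2
  2 × N: 1 H each → 2
  2 × O: no H
  1 × C: no H
  Total hydrogens = 14.
Molecular formula: C7H14N2O2

C7H14N2O2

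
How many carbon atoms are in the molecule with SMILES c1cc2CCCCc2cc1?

The symbol for carbon appears 10 times in the SMILES. Lowercase c denotes aromatic carbon and counts toward C.

10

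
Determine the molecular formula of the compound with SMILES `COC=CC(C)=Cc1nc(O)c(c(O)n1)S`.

Heavy atoms from the SMILES: 10 C, 2 N, 3 O, 1 S.
Implicit hydrogens by atom environment:
  4 × C (aromatic): no H
  3 × C: 1 H each → 3
  2 × C: 3 H each → 6
  2 × N (aromatic): no H
  2 × O: 1 H each → 2
  1 × C: no H
  1 × O: no H
  1 × S: 1 H
  Total hydrogens = 12.
Molecular formula: C10H12N2O3S

C10H12N2O3S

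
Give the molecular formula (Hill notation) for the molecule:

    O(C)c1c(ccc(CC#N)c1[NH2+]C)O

Heavy atoms from the SMILES: 10 C, 2 N, 2 O.
Implicit hydrogens by atom environment:
  4 × C (aromatic): no H
  2 × C: 3 H each → 6
  2 × C (aromatic): 1 H each → 2
  1 × C: 2 H
  1 × C: no H
  1 × N (charge +1): 2 H
  1 × N: no H
  1 × O: 1 H
  1 × O: no H
  Total hydrogens = 13.
Net charge +1.
Molecular formula: C10H13N2O2+

C10H13N2O2+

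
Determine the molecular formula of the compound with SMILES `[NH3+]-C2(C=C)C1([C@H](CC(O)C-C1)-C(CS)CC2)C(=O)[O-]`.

C14H23NO3S

Heavy atoms from the SMILES: 14 C, 1 N, 3 O, 1 S.
Implicit hydrogens by atom environment:
  7 × C: 2 H each → 14
  4 × C: 1 H each → 4
  3 × C: no H
  1 × N (charge +1): 3 H
  1 × O: 1 H
  1 × O: no H
  1 × O (charge -1): no H
  1 × S: 1 H
  Total hydrogens = 23.
Molecular formula: C14H23NO3S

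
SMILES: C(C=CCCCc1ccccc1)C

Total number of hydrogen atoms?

Hydrogens are implicit in SMILES; fill each atom to its normal valence:
  5 × C (aromatic): 1 H each → 5
  4 × C: 2 H each → 8
  2 × C: 1 H each → 2
  1 × C: 3 H
  1 × C (aromatic): no H
  Total hydrogens = 18.

18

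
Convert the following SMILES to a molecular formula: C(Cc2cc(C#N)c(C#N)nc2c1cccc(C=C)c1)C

C18H15N3

Heavy atoms from the SMILES: 18 C, 3 N.
Implicit hydrogens by atom environment:
  6 × C (aromatic): no H
  5 × C (aromatic): 1 H each → 5
  3 × C: 2 H each → 6
  2 × C: no H
  2 × N: no H
  1 × C: 3 H
  1 × C: 1 H
  1 × N (aromatic): no H
  Total hydrogens = 15.
Molecular formula: C18H15N3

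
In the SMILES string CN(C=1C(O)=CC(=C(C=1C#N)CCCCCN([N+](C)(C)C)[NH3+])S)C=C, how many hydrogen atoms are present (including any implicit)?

31

Hydrogens are implicit in SMILES; fill each atom to its normal valence:
  6 × C: 2 H each → 12
  5 × C (aromatic): no H
  4 × C: 3 H each → 12
  3 × N: no H
  1 × C (aromatic): 1 H
  1 × C: 1 H
  1 × C: no H
  1 × N (charge +1): 3 H
  1 × N (charge +1): no H
  1 × O: 1 H
  1 × S: 1 H
  Total hydrogens = 31.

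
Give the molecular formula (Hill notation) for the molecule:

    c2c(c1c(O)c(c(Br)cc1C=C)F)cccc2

C14H10BrFO

Heavy atoms from the SMILES: 1 Br, 14 C, 1 F, 1 O.
Implicit hydrogens by atom environment:
  6 × C (aromatic): 1 H each → 6
  6 × C (aromatic): no H
  1 × Br: no H
  1 × C: 2 H
  1 × C: 1 H
  1 × F: no H
  1 × O: 1 H
  Total hydrogens = 10.
Molecular formula: C14H10BrFO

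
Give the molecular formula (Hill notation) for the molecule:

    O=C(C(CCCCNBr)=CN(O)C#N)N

Heavy atoms from the SMILES: 1 Br, 8 C, 4 N, 2 O.
Implicit hydrogens by atom environment:
  4 × C: 2 H each → 8
  3 × C: no H
  2 × N: no H
  1 × Br: no H
  1 × C: 1 H
  1 × N: 2 H
  1 × N: 1 H
  1 × O: 1 H
  1 × O: no H
  Total hydrogens = 13.
Molecular formula: C8H13BrN4O2

C8H13BrN4O2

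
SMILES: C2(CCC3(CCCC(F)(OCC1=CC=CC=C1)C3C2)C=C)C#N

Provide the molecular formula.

C20H24FNO

Heavy atoms from the SMILES: 20 C, 1 F, 1 N, 1 O.
Implicit hydrogens by atom environment:
  8 × C: 2 H each → 16
  5 × C (aromatic): 1 H each → 5
  3 × C: 1 H each → 3
  3 × C: no H
  1 × C (aromatic): no H
  1 × F: no H
  1 × N: no H
  1 × O: no H
  Total hydrogens = 24.
Molecular formula: C20H24FNO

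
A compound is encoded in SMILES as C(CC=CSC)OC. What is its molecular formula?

Heavy atoms from the SMILES: 6 C, 1 O, 1 S.
Implicit hydrogens by atom environment:
  2 × C: 3 H each → 6
  2 × C: 2 H each → 4
  2 × C: 1 H each → 2
  1 × O: no H
  1 × S: no H
  Total hydrogens = 12.
Molecular formula: C6H12OS

C6H12OS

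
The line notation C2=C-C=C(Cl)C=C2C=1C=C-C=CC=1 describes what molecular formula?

Heavy atoms from the SMILES: 12 C, 1 Cl.
Implicit hydrogens by atom environment:
  9 × C (aromatic): 1 H each → 9
  3 × C (aromatic): no H
  1 × Cl: no H
  Total hydrogens = 9.
Molecular formula: C12H9Cl

C12H9Cl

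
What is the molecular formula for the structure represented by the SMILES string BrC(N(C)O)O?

C2H6BrNO2

Heavy atoms from the SMILES: 1 Br, 2 C, 1 N, 2 O.
Implicit hydrogens by atom environment:
  2 × O: 1 H each → 2
  1 × Br: no H
  1 × C: 3 H
  1 × C: 1 H
  1 × N: no H
  Total hydrogens = 6.
Molecular formula: C2H6BrNO2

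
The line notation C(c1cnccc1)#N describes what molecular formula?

C6H4N2

Heavy atoms from the SMILES: 6 C, 2 N.
Implicit hydrogens by atom environment:
  4 × C (aromatic): 1 H each → 4
  1 × C (aromatic): no H
  1 × C: no H
  1 × N (aromatic): no H
  1 × N: no H
  Total hydrogens = 4.
Molecular formula: C6H4N2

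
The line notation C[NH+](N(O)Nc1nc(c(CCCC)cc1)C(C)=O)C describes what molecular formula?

Heavy atoms from the SMILES: 13 C, 4 N, 2 O.
Implicit hydrogens by atom environment:
  4 × C: 3 H each → 12
  3 × C: 2 H each → 6
  3 × C (aromatic): no H
  2 × C (aromatic): 1 H each → 2
  1 × C: no H
  1 × N: 1 H
  1 × N (charge +1): 1 H
  1 × N (aromatic): no H
  1 × N: no H
  1 × O: 1 H
  1 × O: no H
  Total hydrogens = 23.
Net charge +1.
Molecular formula: C13H23N4O2+

C13H23N4O2+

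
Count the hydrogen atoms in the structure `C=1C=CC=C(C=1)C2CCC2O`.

Hydrogens are implicit in SMILES; fill each atom to its normal valence:
  5 × C (aromatic): 1 H each → 5
  2 × C: 2 H each → 4
  2 × C: 1 H each → 2
  1 × C (aromatic): no H
  1 × O: 1 H
  Total hydrogens = 12.

12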